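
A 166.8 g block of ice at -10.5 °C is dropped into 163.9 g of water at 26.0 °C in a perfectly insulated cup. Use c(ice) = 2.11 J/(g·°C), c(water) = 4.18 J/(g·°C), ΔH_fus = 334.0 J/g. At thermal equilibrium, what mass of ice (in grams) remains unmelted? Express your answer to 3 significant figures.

m_ice remaining = 125 g

Heat to warm all ice to 0 °C: 166.8×2.11×10.5 = 3695.5 J
Heat released by water cooling to 0 °C: 163.9×4.18×26.0 = 17813 J
17813 J < 3695.5 + 166.8×334.0 = 59406.7 J, so not all ice melts; final T = 0 °C.
Heat left for melting: 17813 − 3695.5 = 14117.5 J
Mass melted = 14117.5 / 334.0 = 42.27 g
Ice remaining = 166.8 − 42.27 = 124.53 g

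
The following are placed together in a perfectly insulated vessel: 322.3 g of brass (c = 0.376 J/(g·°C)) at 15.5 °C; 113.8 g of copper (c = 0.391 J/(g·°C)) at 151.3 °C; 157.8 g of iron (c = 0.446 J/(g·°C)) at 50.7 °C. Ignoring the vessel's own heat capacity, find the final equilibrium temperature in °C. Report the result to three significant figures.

T_f = 51.6 °C

Σ mᵢcᵢ(T − Tᵢ) = 0  ⇒  T = Σ mᵢcᵢTᵢ / Σ mᵢcᵢ
Σ mᵢcᵢ = 322.3×0.376 + 113.8×0.391 + 157.8×0.446 = 236.0594
Σ mᵢcᵢTᵢ = 121.1848×15.5 + 44.4958×151.3 + 70.3788×50.7 = 12179
T = 12179 / 236.0594 = 51.59 °C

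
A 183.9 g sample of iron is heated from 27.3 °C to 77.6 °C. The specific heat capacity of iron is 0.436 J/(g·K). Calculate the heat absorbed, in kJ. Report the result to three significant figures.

q = 4.03 kJ

q = m c ΔT = 183.9 × 0.436 × (77.6 − 27.3)
q = 183.9 × 0.436 × 50.3 = 4033 J = 4.03 kJ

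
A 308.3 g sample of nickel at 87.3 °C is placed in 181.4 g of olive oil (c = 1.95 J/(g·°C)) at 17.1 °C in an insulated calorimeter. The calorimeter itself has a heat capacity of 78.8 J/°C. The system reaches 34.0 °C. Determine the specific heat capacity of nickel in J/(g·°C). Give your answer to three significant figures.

c = 0.445 J/(g·°C)

q_gained = (181.4 × 1.95 + 78.8) × (34.0 − 17.1) = 7310 J
q_lost = 308.3 × c × (87.3 − 34.0) = 16432.39 c
Set equal: c = 7310 / 16432.39 = 0.445 J/(g·°C)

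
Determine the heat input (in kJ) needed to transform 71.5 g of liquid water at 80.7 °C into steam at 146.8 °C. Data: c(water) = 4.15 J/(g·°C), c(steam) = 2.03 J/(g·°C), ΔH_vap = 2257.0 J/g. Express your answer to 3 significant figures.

q = 174 kJ

q1 (heat water 80.7→100.0 °C): 71.5 × 4.15 × 19.3 = 5727 J
q2 (vaporize at 100 °C): 71.5 × 2257.0 = 161376 J
q3 (heat steam 100.0→146.8 °C): 71.5 × 2.03 × 46.8 = 6793 J
Total: 5727 + 161376 + 6793 = 173896 J = 174 kJ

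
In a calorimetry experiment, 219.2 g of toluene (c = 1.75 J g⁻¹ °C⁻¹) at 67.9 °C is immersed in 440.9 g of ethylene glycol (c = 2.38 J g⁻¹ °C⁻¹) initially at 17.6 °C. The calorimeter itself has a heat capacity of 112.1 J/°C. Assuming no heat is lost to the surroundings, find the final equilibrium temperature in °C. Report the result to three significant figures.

Heat lost by toluene = heat gained by ethylene glycol + calorimeter.
(219.2)(1.75)(67.9 − T) = [(440.9)(2.38) + 112.1](T − 17.6)
383.6 (67.9 − T) = 1161.442 (T − 17.6)
26046 − 383.6 T = 1161.442 T − 20441
46487 = 1545.042 T
T = 30.09 °C

T_f = 30.1 °C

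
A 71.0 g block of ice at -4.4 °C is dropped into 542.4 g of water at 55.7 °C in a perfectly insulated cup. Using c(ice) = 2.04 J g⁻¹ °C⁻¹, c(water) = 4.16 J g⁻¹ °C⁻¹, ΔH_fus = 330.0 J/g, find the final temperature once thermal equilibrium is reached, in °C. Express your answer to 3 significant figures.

Heat to bring ice to 0 °C and melt it: q₁ = 71.0×2.04×4.4 + 71.0×330.0 = 24067 J
Heat the water can supply cooling to 0 °C: 542.4×4.16×55.7 = 125681 J > q₁, so all ice melts.
Energy balance: 542.4×4.16×(55.7 − T) = 24067 + 71.0×4.16×(T − 0)
2256.384(55.7 − T) = 24067 + 295.36 T
125681 − 24067 = 2551.744 T
T = 101614 / 2551.744 = 39.82 °C

T_f = 39.8 °C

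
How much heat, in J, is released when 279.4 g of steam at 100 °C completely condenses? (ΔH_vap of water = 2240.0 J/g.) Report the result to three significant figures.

q = 626000 J

q = m × ΔH_vap = 279.4 × 2240.0 = 625900 J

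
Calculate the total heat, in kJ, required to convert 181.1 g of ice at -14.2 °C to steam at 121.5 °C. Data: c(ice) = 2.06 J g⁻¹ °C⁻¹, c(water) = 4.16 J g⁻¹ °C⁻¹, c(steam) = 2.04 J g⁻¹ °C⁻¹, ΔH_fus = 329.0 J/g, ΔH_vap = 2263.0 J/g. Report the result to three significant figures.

q = 558 kJ

q1 (heat ice -14.2→0.0 °C): 181.1 × 2.06 × 14.2 = 5298 J
q2 (melt at 0 °C): 181.1 × 329.0 = 59582 J
q3 (heat water 0.0→100.0 °C): 181.1 × 4.16 × 100.0 = 75338 J
q4 (vaporize at 100 °C): 181.1 × 2263.0 = 409829 J
q5 (heat steam 100.0→121.5 °C): 181.1 × 2.04 × 21.5 = 7943 J
Total: 5298 + 59582 + 75338 + 409829 + 7943 = 557990 J = 558 kJ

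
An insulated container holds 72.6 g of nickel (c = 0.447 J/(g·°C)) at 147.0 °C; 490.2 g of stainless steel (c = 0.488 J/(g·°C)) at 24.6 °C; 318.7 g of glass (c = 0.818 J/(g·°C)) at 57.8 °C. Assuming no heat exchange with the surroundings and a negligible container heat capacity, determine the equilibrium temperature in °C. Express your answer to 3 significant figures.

Σ mᵢcᵢ(T − Tᵢ) = 0  ⇒  T = Σ mᵢcᵢTᵢ / Σ mᵢcᵢ
Σ mᵢcᵢ = 72.6×0.447 + 490.2×0.488 + 318.7×0.818 = 532.3664
Σ mᵢcᵢTᵢ = 32.4522×147.0 + 239.2176×24.6 + 260.6966×57.8 = 25723
T = 25723 / 532.3664 = 48.32 °C

T_f = 48.3 °C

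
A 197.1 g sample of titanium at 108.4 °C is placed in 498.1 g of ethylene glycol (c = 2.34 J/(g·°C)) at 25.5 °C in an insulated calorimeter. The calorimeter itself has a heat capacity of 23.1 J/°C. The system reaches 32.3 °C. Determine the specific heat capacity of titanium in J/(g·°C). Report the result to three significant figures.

q_gained = (498.1 × 2.34 + 23.1) × (32.3 − 25.5) = 8083 J
q_lost = 197.1 × c × (108.4 − 32.3) = 14999.31 c
Set equal: c = 8083 / 14999.31 = 0.539 J/(g·°C)

c = 0.539 J/(g·°C)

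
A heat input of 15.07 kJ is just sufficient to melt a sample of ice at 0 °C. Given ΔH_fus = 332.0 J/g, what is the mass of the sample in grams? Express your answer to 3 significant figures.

m = 45.4 g

m = q / ΔH_fus = 15070 J / 332.0 J/g = 45.4 g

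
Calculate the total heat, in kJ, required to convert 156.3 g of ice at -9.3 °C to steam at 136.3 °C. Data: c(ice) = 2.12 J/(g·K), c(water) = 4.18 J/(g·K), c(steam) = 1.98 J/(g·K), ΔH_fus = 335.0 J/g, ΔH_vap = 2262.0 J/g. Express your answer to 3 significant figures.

q = 486 kJ

q1 (heat ice -9.3→0.0 °C): 156.3 × 2.12 × 9.3 = 3082 J
q2 (melt at 0 °C): 156.3 × 335.0 = 52361 J
q3 (heat water 0.0→100.0 °C): 156.3 × 4.18 × 100.0 = 65333 J
q4 (vaporize at 100 °C): 156.3 × 2262.0 = 353551 J
q5 (heat steam 100.0→136.3 °C): 156.3 × 1.98 × 36.3 = 11234 J
Total: 3082 + 52361 + 65333 + 353551 + 11234 = 485561 J = 486 kJ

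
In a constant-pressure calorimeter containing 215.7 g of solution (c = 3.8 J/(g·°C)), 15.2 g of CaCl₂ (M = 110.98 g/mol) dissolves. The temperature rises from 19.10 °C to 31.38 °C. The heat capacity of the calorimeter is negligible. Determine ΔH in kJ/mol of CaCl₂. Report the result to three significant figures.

|ΔT| = |31.38 − 19.10| = 12.28 °C
|q_surr| = (215.7 × 3.8) × 12.28 = 819.66 × 12.28 = 10070 J
n(CaCl₂) = 15.2 / 110.98 = 0.1370 mol
Temperature rose, so q_rxn = −|q_surr| = -10.07 kJ
ΔH = q_rxn / n = -73.50 kJ/mol

ΔH = -73.5 kJ/mol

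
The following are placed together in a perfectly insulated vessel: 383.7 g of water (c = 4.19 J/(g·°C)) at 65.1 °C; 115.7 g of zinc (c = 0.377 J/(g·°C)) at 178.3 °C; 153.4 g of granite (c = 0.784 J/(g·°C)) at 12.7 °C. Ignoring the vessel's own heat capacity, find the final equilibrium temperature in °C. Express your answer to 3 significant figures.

T_f = 64.3 °C

Σ mᵢcᵢ(T − Tᵢ) = 0  ⇒  T = Σ mᵢcᵢTᵢ / Σ mᵢcᵢ
Σ mᵢcᵢ = 383.7×4.19 + 115.7×0.377 + 153.4×0.784 = 1771.5875
Σ mᵢcᵢTᵢ = 1607.703×65.1 + 43.6189×178.3 + 120.2656×12.7 = 113970
T = 113970 / 1771.5875 = 64.33 °C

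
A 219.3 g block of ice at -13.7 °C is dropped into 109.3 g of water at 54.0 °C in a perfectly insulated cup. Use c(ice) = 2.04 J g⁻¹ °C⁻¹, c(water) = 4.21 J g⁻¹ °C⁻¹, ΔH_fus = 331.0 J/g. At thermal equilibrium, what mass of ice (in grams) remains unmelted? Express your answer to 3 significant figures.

Heat to warm all ice to 0 °C: 219.3×2.04×13.7 = 6129.0 J
Heat released by water cooling to 0 °C: 109.3×4.21×54.0 = 24848 J
24848 J < 6129.0 + 219.3×331.0 = 78717.3 J, so not all ice melts; final T = 0 °C.
Heat left for melting: 24848 − 6129.0 = 18719.0 J
Mass melted = 18719.0 / 331.0 = 56.55 g
Ice remaining = 219.3 − 56.55 = 162.75 g

m_ice remaining = 163 g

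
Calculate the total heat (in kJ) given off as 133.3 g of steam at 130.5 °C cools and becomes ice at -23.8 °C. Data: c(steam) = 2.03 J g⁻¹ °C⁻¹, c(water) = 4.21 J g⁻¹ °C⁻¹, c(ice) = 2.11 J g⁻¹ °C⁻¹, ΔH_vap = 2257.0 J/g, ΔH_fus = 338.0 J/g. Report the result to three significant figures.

q1 (cool steam 130.5→100 °C): 133.3 × 2.03 × 30.5 = 8253 J
q2 (condense at 100 °C): 133.3 × 2257.0 = 300858 J
q3 (cool water 100→0 °C): 133.3 × 4.21 × 100.0 = 56119 J
q4 (freeze at 0 °C): 133.3 × 338.0 = 45055 J
q5 (cool ice 0→-23.8 °C): 133.3 × 2.11 × 23.8 = 6694 J
Total: 8253 + 300858 + 56119 + 45055 + 6694 = 416979 J = 417 kJ

q = 417 kJ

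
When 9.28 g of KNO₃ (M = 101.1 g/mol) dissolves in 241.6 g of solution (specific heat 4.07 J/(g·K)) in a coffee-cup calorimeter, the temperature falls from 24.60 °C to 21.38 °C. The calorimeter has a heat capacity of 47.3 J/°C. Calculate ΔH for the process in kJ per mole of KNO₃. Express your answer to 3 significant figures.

|ΔT| = |21.38 − 24.60| = 3.22 °C
|q_surr| = (241.6 × 4.07 + 47.3) × 3.22 = 1030.612 × 3.22 = 3319 J
n(KNO₃) = 9.28 / 101.1 = 0.09179 mol
Temperature fell, so q_rxn = +|q_surr| = 3.319 kJ
ΔH = q_rxn / n = 36.16 kJ/mol

ΔH = 36.2 kJ/mol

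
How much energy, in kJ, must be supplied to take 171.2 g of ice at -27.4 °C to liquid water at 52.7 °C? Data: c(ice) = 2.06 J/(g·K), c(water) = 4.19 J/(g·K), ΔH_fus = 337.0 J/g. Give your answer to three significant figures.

q1 (heat ice -27.4→0.0 °C): 171.2 × 2.06 × 27.4 = 9663 J
q2 (melt at 0 °C): 171.2 × 337.0 = 57694 J
q3 (heat water 0.0→52.7 °C): 171.2 × 4.19 × 52.7 = 37803 J
Total: 9663 + 57694 + 37803 = 105160 J = 105 kJ

q = 105 kJ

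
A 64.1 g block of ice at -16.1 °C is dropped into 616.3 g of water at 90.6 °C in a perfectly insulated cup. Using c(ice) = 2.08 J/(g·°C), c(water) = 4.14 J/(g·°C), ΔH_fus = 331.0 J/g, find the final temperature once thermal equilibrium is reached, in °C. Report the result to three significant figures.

T_f = 73.8 °C

Heat to bring ice to 0 °C and melt it: q₁ = 64.1×2.08×16.1 + 64.1×331.0 = 23364 J
Heat the water can supply cooling to 0 °C: 616.3×4.14×90.6 = 231164 J > q₁, so all ice melts.
Energy balance: 616.3×4.14×(90.6 − T) = 23364 + 64.1×4.14×(T − 0)
2551.482(90.6 − T) = 23364 + 265.374 T
231164 − 23364 = 2816.856 T
T = 207800 / 2816.856 = 73.77 °C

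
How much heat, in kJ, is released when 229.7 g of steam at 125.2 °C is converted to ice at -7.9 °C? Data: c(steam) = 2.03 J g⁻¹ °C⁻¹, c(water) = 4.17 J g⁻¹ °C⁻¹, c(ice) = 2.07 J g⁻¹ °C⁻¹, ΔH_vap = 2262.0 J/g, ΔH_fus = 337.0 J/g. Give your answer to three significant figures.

q = 708 kJ

q1 (cool steam 125.2→100 °C): 229.7 × 2.03 × 25.2 = 11751 J
q2 (condense at 100 °C): 229.7 × 2262.0 = 519581 J
q3 (cool water 100→0 °C): 229.7 × 4.17 × 100.0 = 95785 J
q4 (freeze at 0 °C): 229.7 × 337.0 = 77409 J
q5 (cool ice 0→-7.9 °C): 229.7 × 2.07 × 7.9 = 3756 J
Total: 11751 + 519581 + 95785 + 77409 + 3756 = 708282 J = 708 kJ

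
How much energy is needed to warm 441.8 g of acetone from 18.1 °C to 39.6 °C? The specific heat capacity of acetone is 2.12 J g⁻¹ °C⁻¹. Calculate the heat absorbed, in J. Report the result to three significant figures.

q = 20100 J

q = m c ΔT = 441.8 × 2.12 × (39.6 − 18.1)
q = 441.8 × 2.12 × 21.5 = 20140 J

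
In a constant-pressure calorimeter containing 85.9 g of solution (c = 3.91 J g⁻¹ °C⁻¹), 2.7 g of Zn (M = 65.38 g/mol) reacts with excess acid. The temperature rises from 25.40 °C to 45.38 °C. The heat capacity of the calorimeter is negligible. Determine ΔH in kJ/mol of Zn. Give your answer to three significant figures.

ΔH = -162 kJ/mol

|ΔT| = |45.38 − 25.40| = 19.98 °C
|q_surr| = (85.9 × 3.91) × 19.98 = 335.869 × 19.98 = 6711 J
n(Zn) = 2.7 / 65.38 = 0.04130 mol
Temperature rose, so q_rxn = −|q_surr| = -6.711 kJ
ΔH = q_rxn / n = -162.49 kJ/mol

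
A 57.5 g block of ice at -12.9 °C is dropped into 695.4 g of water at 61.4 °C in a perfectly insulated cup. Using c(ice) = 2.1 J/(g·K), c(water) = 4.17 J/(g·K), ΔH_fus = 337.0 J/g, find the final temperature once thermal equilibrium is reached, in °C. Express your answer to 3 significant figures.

T_f = 50.0 °C

Heat to bring ice to 0 °C and melt it: q₁ = 57.5×2.1×12.9 + 57.5×337.0 = 20935 J
Heat the water can supply cooling to 0 °C: 695.4×4.17×61.4 = 178049 J > q₁, so all ice melts.
Energy balance: 695.4×4.17×(61.4 − T) = 20935 + 57.5×4.17×(T − 0)
2899.818(61.4 − T) = 20935 + 239.775 T
178049 − 20935 = 3139.593 T
T = 157114 / 3139.593 = 50.04 °C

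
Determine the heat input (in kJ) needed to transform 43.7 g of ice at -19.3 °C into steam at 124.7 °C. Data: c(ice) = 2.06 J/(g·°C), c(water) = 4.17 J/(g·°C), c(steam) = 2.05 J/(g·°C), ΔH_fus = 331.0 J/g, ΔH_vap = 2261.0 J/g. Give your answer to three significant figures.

q1 (heat ice -19.3→0.0 °C): 43.7 × 2.06 × 19.3 = 1737 J
q2 (melt at 0 °C): 43.7 × 331.0 = 14465 J
q3 (heat water 0.0→100.0 °C): 43.7 × 4.17 × 100.0 = 18223 J
q4 (vaporize at 100 °C): 43.7 × 2261.0 = 98806 J
q5 (heat steam 100.0→124.7 °C): 43.7 × 2.05 × 24.7 = 2213 J
Total: 1737 + 14465 + 18223 + 98806 + 2213 = 135444 J = 135 kJ

q = 135 kJ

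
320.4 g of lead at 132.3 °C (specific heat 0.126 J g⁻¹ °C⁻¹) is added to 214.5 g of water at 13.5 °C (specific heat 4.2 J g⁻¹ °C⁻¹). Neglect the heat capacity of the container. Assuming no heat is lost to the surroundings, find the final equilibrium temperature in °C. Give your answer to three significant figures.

Heat lost by lead = heat gained by water.
(320.4)(0.126)(132.3 − T) = (214.5)(4.2)(T − 13.5)
40.3704 (132.3 − T) = 900.9 (T − 13.5)
5341.0 − 40.3704 T = 900.9 T − 12162
17503.0 = 941.2704 T
T = 18.60 °C

T_f = 18.6 °C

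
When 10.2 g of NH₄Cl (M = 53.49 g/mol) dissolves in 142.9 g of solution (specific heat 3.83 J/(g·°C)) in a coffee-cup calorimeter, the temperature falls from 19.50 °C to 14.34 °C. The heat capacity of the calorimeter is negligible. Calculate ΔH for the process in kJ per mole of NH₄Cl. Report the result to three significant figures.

|ΔT| = |14.34 − 19.50| = 5.16 °C
|q_surr| = (142.9 × 3.83) × 5.16 = 547.307 × 5.16 = 2824 J
n(NH₄Cl) = 10.2 / 53.49 = 0.1907 mol
Temperature fell, so q_rxn = +|q_surr| = 2.824 kJ
ΔH = q_rxn / n = 14.81 kJ/mol

ΔH = 14.8 kJ/mol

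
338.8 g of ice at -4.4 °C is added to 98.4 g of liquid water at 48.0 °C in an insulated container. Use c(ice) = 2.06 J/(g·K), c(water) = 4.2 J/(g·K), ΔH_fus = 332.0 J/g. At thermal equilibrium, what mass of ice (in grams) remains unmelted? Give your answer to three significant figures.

Heat to warm all ice to 0 °C: 338.8×2.06×4.4 = 3070.9 J
Heat released by water cooling to 0 °C: 98.4×4.2×48.0 = 19837 J
19837 J < 3070.9 + 338.8×332.0 = 115552.5 J, so not all ice melts; final T = 0 °C.
Heat left for melting: 19837 − 3070.9 = 16766.1 J
Mass melted = 16766.1 / 332.0 = 50.50 g
Ice remaining = 338.8 − 50.50 = 288.30 g

m_ice remaining = 288 g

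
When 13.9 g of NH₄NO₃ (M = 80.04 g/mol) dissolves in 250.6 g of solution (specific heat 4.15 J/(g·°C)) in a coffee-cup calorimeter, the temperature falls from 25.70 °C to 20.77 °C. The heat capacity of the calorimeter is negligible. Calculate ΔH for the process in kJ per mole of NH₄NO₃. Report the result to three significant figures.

|ΔT| = |20.77 − 25.70| = 4.93 °C
|q_surr| = (250.6 × 4.15) × 4.93 = 1039.99 × 4.93 = 5127 J
n(NH₄NO₃) = 13.9 / 80.04 = 0.1737 mol
Temperature fell, so q_rxn = +|q_surr| = 5.127 kJ
ΔH = q_rxn / n = 29.52 kJ/mol

ΔH = 29.5 kJ/mol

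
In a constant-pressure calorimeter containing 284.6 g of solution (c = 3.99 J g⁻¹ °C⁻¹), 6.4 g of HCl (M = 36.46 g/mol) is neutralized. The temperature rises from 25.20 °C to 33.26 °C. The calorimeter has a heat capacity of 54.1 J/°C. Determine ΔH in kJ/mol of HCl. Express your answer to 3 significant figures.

ΔH = -54.6 kJ/mol

|ΔT| = |33.26 − 25.20| = 8.06 °C
|q_surr| = (284.6 × 3.99 + 54.1) × 8.06 = 1189.654 × 8.06 = 9589 J
n(HCl) = 6.4 / 36.46 = 0.1755 mol
Temperature rose, so q_rxn = −|q_surr| = -9.589 kJ
ΔH = q_rxn / n = -54.64 kJ/mol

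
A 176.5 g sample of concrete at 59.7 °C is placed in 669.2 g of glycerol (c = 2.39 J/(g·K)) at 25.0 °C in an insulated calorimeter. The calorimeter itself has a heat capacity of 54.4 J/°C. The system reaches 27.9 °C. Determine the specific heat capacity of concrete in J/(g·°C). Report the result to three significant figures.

c = 0.854 J/(g·°C)

q_gained = (669.2 × 2.39 + 54.4) × (27.9 − 25.0) = 4796 J
q_lost = 176.5 × c × (59.7 − 27.9) = 5612.7 c
Set equal: c = 4796 / 5612.7 = 0.854 J/(g·°C)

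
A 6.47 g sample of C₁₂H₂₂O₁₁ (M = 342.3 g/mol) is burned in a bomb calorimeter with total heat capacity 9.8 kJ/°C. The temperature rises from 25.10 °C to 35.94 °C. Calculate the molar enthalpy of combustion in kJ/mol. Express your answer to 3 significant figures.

ΔH = -5620 kJ/mol

ΔT = 35.94 − 25.10 = 10.84 °C
q_cal = C_cal × ΔT = 9.8 × 10.84 = 106.232 kJ
n = 6.47 / 342.3 = 0.01890 mol
q_rxn = −q_cal = -106.232 kJ
ΔH = -106.232 / 0.01890 = -5621 kJ/mol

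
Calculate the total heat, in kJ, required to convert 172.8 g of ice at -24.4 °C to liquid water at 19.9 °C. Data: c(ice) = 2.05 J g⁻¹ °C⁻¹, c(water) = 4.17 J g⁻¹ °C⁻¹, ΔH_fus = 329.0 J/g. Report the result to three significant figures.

q1 (heat ice -24.4→0.0 °C): 172.8 × 2.05 × 24.4 = 8643 J
q2 (melt at 0 °C): 172.8 × 329.0 = 56851 J
q3 (heat water 0.0→19.9 °C): 172.8 × 4.17 × 19.9 = 14339 J
Total: 8643 + 56851 + 14339 = 79833 J = 79.8 kJ

q = 79.8 kJ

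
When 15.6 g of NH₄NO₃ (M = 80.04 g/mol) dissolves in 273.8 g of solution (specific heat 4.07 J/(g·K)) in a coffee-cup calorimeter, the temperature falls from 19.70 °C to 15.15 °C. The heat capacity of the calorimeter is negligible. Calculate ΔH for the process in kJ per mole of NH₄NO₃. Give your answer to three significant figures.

ΔH = 26.0 kJ/mol

|ΔT| = |15.15 − 19.70| = 4.55 °C
|q_surr| = (273.8 × 4.07) × 4.55 = 1114.366 × 4.55 = 5070 J
n(NH₄NO₃) = 15.6 / 80.04 = 0.1949 mol
Temperature fell, so q_rxn = +|q_surr| = 5.070 kJ
ΔH = q_rxn / n = 26.01 kJ/mol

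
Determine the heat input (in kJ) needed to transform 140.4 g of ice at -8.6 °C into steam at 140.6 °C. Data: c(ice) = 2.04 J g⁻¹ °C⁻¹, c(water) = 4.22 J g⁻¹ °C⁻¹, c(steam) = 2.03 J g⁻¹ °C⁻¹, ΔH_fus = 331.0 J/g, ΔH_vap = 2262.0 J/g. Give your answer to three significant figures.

q1 (heat ice -8.6→0.0 °C): 140.4 × 2.04 × 8.6 = 2463 J
q2 (melt at 0 °C): 140.4 × 331.0 = 46472 J
q3 (heat water 0.0→100.0 °C): 140.4 × 4.22 × 100.0 = 59249 J
q4 (vaporize at 100 °C): 140.4 × 2262.0 = 317585 J
q5 (heat steam 100.0→140.6 °C): 140.4 × 2.03 × 40.6 = 11571 J
Total: 2463 + 46472 + 59249 + 317585 + 11571 = 437340 J = 437 kJ

q = 437 kJ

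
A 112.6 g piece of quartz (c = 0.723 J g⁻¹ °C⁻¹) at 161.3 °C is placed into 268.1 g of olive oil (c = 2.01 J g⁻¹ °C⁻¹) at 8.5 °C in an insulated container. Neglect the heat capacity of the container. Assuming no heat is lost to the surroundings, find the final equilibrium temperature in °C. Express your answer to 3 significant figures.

Heat lost by quartz = heat gained by olive oil.
(112.6)(0.723)(161.3 − T) = (268.1)(2.01)(T − 8.5)
81.4098 (161.3 − T) = 538.881 (T − 8.5)
13131 − 81.4098 T = 538.881 T − 4580.5
17711.5 = 620.2908 T
T = 28.55 °C

T_f = 28.6 °C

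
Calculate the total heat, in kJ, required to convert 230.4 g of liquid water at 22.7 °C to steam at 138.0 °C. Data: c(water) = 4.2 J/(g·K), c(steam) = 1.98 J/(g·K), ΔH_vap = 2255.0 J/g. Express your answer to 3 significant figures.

q = 612 kJ

q1 (heat water 22.7→100.0 °C): 230.4 × 4.2 × 77.3 = 74802 J
q2 (vaporize at 100 °C): 230.4 × 2255.0 = 519552 J
q3 (heat steam 100.0→138.0 °C): 230.4 × 1.98 × 38.0 = 17335 J
Total: 74802 + 519552 + 17335 = 611689 J = 612 kJ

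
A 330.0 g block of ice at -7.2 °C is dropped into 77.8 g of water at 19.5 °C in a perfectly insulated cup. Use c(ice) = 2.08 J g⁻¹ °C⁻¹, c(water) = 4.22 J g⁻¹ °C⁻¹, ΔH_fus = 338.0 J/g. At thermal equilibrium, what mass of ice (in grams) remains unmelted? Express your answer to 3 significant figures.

Heat to warm all ice to 0 °C: 330.0×2.08×7.2 = 4942.1 J
Heat released by water cooling to 0 °C: 77.8×4.22×19.5 = 6402.2 J
6402.2 J < 4942.1 + 330.0×338.0 = 116482.1 J, so not all ice melts; final T = 0 °C.
Heat left for melting: 6402.2 − 4942.1 = 1460.1 J
Mass melted = 1460.1 / 338.0 = 4.320 g
Ice remaining = 330.0 − 4.320 = 325.680 g

m_ice remaining = 326 g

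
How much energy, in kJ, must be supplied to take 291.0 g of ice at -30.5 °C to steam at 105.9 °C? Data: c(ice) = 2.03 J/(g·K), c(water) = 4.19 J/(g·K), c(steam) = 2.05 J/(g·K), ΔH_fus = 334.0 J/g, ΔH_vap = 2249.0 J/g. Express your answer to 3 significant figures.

q1 (heat ice -30.5→0.0 °C): 291.0 × 2.03 × 30.5 = 18017 J
q2 (melt at 0 °C): 291.0 × 334.0 = 97194 J
q3 (heat water 0.0→100.0 °C): 291.0 × 4.19 × 100.0 = 121929 J
q4 (vaporize at 100 °C): 291.0 × 2249.0 = 654459 J
q5 (heat steam 100.0→105.9 °C): 291.0 × 2.05 × 5.9 = 3520 J
Total: 18017 + 97194 + 121929 + 654459 + 3520 = 895119 J = 895 kJ

q = 895 kJ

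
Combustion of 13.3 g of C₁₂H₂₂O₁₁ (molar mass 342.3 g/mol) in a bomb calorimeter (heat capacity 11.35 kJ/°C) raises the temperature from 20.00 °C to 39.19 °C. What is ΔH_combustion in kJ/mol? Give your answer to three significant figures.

ΔT = 39.19 − 20.00 = 19.19 °C
q_cal = C_cal × ΔT = 11.35 × 19.19 = 217.8065 kJ
n = 13.3 / 342.3 = 0.03885 mol
q_rxn = −q_cal = -217.8065 kJ
ΔH = -217.8065 / 0.03885 = -5606 kJ/mol

ΔH = -5610 kJ/mol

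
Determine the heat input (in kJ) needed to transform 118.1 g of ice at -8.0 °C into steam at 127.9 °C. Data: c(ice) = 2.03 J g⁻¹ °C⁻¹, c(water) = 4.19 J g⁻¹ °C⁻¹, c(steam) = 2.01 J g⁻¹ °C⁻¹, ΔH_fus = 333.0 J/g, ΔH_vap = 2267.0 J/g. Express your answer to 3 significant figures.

q = 365 kJ

q1 (heat ice -8.0→0.0 °C): 118.1 × 2.03 × 8.0 = 1918 J
q2 (melt at 0 °C): 118.1 × 333.0 = 39327 J
q3 (heat water 0.0→100.0 °C): 118.1 × 4.19 × 100.0 = 49484 J
q4 (vaporize at 100 °C): 118.1 × 2267.0 = 267733 J
q5 (heat steam 100.0→127.9 °C): 118.1 × 2.01 × 27.9 = 6623 J
Total: 1918 + 39327 + 49484 + 267733 + 6623 = 365085 J = 365 kJ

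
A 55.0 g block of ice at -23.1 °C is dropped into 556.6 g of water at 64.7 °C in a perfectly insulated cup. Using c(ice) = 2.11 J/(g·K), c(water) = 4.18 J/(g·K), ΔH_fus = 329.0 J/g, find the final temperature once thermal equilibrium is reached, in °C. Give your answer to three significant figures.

Heat to bring ice to 0 °C and melt it: q₁ = 55.0×2.11×23.1 + 55.0×329.0 = 20776 J
Heat the water can supply cooling to 0 °C: 556.6×4.18×64.7 = 150530 J > q₁, so all ice melts.
Energy balance: 556.6×4.18×(64.7 − T) = 20776 + 55.0×4.18×(T − 0)
2326.588(64.7 − T) = 20776 + 229.9 T
150530 − 20776 = 2556.488 T
T = 129754 / 2556.488 = 50.75 °C

T_f = 50.8 °C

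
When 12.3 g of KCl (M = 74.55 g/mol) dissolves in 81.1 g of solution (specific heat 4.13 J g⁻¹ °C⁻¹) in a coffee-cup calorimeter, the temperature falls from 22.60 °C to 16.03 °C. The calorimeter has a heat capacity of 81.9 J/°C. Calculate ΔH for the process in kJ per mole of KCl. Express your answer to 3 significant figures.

|ΔT| = |16.03 − 22.60| = 6.57 °C
|q_surr| = (81.1 × 4.13 + 81.9) × 6.57 = 416.843 × 6.57 = 2739 J
n(KCl) = 12.3 / 74.55 = 0.1650 mol
Temperature fell, so q_rxn = +|q_surr| = 2.739 kJ
ΔH = q_rxn / n = 16.60 kJ/mol

ΔH = 16.6 kJ/mol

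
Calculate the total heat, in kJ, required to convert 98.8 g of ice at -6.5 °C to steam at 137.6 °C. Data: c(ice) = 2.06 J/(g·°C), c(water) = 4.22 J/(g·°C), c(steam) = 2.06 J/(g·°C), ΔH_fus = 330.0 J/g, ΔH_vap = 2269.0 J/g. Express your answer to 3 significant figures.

q1 (heat ice -6.5→0.0 °C): 98.8 × 2.06 × 6.5 = 1323 J
q2 (melt at 0 °C): 98.8 × 330.0 = 32604 J
q3 (heat water 0.0→100.0 °C): 98.8 × 4.22 × 100.0 = 41694 J
q4 (vaporize at 100 °C): 98.8 × 2269.0 = 224177 J
q5 (heat steam 100.0→137.6 °C): 98.8 × 2.06 × 37.6 = 7653 J
Total: 1323 + 32604 + 41694 + 224177 + 7653 = 307451 J = 307 kJ

q = 307 kJ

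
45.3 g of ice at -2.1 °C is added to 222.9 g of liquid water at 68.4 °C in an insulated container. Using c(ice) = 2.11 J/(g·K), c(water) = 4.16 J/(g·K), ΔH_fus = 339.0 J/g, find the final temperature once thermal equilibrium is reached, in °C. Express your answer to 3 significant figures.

T_f = 42.9 °C

Heat to bring ice to 0 °C and melt it: q₁ = 45.3×2.11×2.1 + 45.3×339.0 = 15557 J
Heat the water can supply cooling to 0 °C: 222.9×4.16×68.4 = 63424.9 J > q₁, so all ice melts.
Energy balance: 222.9×4.16×(68.4 − T) = 15557 + 45.3×4.16×(T − 0)
927.264(68.4 − T) = 15557 + 188.448 T
63424.9 − 15557 = 1115.712 T
T = 47867.9 / 1115.712 = 42.90 °C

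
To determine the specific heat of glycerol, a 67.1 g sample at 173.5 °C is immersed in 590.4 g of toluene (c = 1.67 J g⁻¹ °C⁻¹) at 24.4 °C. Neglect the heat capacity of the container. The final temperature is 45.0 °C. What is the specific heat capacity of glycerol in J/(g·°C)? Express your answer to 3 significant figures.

q_gained = (590.4 × 1.67) × (45.0 − 24.4) = 20310 J
q_lost = 67.1 × c × (173.5 − 45.0) = 8622.35 c
Set equal: c = 20310 / 8622.35 = 2.36 J/(g·°C)

c = 2.36 J/(g·°C)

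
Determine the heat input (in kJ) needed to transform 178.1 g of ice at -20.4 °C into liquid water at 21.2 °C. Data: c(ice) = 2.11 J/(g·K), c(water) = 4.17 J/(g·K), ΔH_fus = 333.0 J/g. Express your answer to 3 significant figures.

q1 (heat ice -20.4→0.0 °C): 178.1 × 2.11 × 20.4 = 7666 J
q2 (melt at 0 °C): 178.1 × 333.0 = 59307 J
q3 (heat water 0.0→21.2 °C): 178.1 × 4.17 × 21.2 = 15745 J
Total: 7666 + 59307 + 15745 = 82718 J = 82.7 kJ

q = 82.7 kJ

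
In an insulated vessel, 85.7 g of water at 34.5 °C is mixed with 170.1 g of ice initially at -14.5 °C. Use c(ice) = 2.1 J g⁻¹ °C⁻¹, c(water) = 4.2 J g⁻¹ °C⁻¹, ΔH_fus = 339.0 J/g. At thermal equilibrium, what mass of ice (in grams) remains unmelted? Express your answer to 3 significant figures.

m_ice remaining = 149 g

Heat to warm all ice to 0 °C: 170.1×2.1×14.5 = 5179.5 J
Heat released by water cooling to 0 °C: 85.7×4.2×34.5 = 12418 J
12418 J < 5179.5 + 170.1×339.0 = 62843.4 J, so not all ice melts; final T = 0 °C.
Heat left for melting: 12418 − 5179.5 = 7238.5 J
Mass melted = 7238.5 / 339.0 = 21.35 g
Ice remaining = 170.1 − 21.35 = 148.75 g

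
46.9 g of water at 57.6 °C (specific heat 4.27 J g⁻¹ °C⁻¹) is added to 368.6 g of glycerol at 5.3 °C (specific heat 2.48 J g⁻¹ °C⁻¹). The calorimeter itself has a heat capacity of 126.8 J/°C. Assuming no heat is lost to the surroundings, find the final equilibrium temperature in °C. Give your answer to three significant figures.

T_f = 13.7 °C

Heat lost by water = heat gained by glycerol + calorimeter.
(46.9)(4.27)(57.6 − T) = [(368.6)(2.48) + 126.8](T − 5.3)
200.263 (57.6 − T) = 1040.928 (T − 5.3)
11535 − 200.263 T = 1040.928 T − 5516.9
17051.9 = 1241.191 T
T = 13.74 °C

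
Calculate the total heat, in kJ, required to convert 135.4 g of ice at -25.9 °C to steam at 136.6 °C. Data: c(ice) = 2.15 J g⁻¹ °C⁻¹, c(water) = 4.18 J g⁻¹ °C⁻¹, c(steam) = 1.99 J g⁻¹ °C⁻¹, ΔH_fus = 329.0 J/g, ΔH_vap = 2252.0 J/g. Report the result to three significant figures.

q1 (heat ice -25.9→0.0 °C): 135.4 × 2.15 × 25.9 = 7540 J
q2 (melt at 0 °C): 135.4 × 329.0 = 44547 J
q3 (heat water 0.0→100.0 °C): 135.4 × 4.18 × 100.0 = 56597 J
q4 (vaporize at 100 °C): 135.4 × 2252.0 = 304921 J
q5 (heat steam 100.0→136.6 °C): 135.4 × 1.99 × 36.6 = 9862 J
Total: 7540 + 44547 + 56597 + 304921 + 9862 = 423467 J = 423 kJ

q = 423 kJ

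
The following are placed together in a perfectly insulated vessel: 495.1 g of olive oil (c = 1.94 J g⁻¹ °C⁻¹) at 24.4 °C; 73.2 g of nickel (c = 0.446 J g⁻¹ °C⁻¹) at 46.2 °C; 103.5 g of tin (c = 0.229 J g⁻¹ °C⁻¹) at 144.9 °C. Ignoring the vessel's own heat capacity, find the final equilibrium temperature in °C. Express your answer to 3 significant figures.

Σ mᵢcᵢ(T − Tᵢ) = 0  ⇒  T = Σ mᵢcᵢTᵢ / Σ mᵢcᵢ
Σ mᵢcᵢ = 495.1×1.94 + 73.2×0.446 + 103.5×0.229 = 1016.8427
Σ mᵢcᵢTᵢ = 960.494×24.4 + 32.6472×46.2 + 23.7015×144.9 = 28379
T = 28379 / 1016.8427 = 27.91 °C

T_f = 27.9 °C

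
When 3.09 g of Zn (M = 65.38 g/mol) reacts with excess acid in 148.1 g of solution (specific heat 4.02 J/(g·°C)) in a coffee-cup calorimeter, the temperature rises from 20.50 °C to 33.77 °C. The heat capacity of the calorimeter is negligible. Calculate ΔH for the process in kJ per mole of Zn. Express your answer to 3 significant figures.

ΔH = -167 kJ/mol

|ΔT| = |33.77 − 20.50| = 13.27 °C
|q_surr| = (148.1 × 4.02) × 13.27 = 595.362 × 13.27 = 7900 J
n(Zn) = 3.09 / 65.38 = 0.04726 mol
Temperature rose, so q_rxn = −|q_surr| = -7.900 kJ
ΔH = q_rxn / n = -167.2 kJ/mol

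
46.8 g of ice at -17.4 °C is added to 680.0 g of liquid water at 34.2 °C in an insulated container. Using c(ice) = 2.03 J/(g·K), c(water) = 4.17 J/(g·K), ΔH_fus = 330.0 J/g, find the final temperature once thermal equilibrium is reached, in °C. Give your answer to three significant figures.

Heat to bring ice to 0 °C and melt it: q₁ = 46.8×2.03×17.4 + 46.8×330.0 = 17097 J
Heat the water can supply cooling to 0 °C: 680.0×4.17×34.2 = 96977.5 J > q₁, so all ice melts.
Energy balance: 680.0×4.17×(34.2 − T) = 17097 + 46.8×4.17×(T − 0)
2835.6(34.2 − T) = 17097 + 195.156 T
96977.5 − 17097 = 3030.756 T
T = 79880.5 / 3030.756 = 26.36 °C

T_f = 26.4 °C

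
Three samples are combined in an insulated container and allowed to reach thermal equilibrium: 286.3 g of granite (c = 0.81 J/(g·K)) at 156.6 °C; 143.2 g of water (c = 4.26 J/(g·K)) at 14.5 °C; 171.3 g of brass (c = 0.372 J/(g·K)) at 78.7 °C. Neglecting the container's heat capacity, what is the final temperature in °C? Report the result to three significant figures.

Σ mᵢcᵢ(T − Tᵢ) = 0  ⇒  T = Σ mᵢcᵢTᵢ / Σ mᵢcᵢ
Σ mᵢcᵢ = 286.3×0.81 + 143.2×4.26 + 171.3×0.372 = 905.6586
Σ mᵢcᵢTᵢ = 231.903×156.6 + 610.032×14.5 + 63.7236×78.7 = 50177
T = 50177 / 905.6586 = 55.40 °C

T_f = 55.4 °C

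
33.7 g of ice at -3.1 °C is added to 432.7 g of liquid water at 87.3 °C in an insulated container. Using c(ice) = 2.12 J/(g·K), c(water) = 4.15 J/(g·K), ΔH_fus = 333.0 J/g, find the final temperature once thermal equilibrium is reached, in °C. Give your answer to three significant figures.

T_f = 75.1 °C

Heat to bring ice to 0 °C and melt it: q₁ = 33.7×2.12×3.1 + 33.7×333.0 = 11444 J
Heat the water can supply cooling to 0 °C: 432.7×4.15×87.3 = 156765 J > q₁, so all ice melts.
Energy balance: 432.7×4.15×(87.3 − T) = 11444 + 33.7×4.15×(T − 0)
1795.705(87.3 − T) = 11444 + 139.855 T
156765 − 11444 = 1935.560 T
T = 145321 / 1935.560 = 75.08 °C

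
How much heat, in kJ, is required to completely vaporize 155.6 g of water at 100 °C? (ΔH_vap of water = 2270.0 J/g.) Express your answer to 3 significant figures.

q = 353 kJ

q = m × ΔH_vap = 155.6 × 2270.0 = 353200 J = 353 kJ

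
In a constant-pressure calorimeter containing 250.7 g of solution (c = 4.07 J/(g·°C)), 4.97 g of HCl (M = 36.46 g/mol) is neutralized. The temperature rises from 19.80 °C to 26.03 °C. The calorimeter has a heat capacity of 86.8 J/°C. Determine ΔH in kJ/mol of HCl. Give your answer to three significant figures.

ΔH = -50.6 kJ/mol

|ΔT| = |26.03 − 19.80| = 6.23 °C
|q_surr| = (250.7 × 4.07 + 86.8) × 6.23 = 1107.149 × 6.23 = 6898 J
n(HCl) = 4.97 / 36.46 = 0.1363 mol
Temperature rose, so q_rxn = −|q_surr| = -6.898 kJ
ΔH = q_rxn / n = -50.61 kJ/mol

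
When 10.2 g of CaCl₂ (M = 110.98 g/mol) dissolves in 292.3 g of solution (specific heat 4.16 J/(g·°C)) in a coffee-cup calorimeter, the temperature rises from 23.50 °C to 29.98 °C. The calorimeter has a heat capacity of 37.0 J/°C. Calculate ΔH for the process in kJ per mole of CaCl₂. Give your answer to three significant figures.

|ΔT| = |29.98 − 23.50| = 6.48 °C
|q_surr| = (292.3 × 4.16 + 37.0) × 6.48 = 1252.968 × 6.48 = 8119 J
n(CaCl₂) = 10.2 / 110.98 = 0.09191 mol
Temperature rose, so q_rxn = −|q_surr| = -8.119 kJ
ΔH = q_rxn / n = -88.34 kJ/mol

ΔH = -88.3 kJ/mol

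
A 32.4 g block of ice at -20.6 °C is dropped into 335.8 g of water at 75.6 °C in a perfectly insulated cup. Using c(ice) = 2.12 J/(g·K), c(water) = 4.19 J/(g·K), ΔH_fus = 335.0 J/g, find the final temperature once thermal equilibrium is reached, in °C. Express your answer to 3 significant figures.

Heat to bring ice to 0 °C and melt it: q₁ = 32.4×2.12×20.6 + 32.4×335.0 = 12269 J
Heat the water can supply cooling to 0 °C: 335.8×4.19×75.6 = 106369 J > q₁, so all ice melts.
Energy balance: 335.8×4.19×(75.6 − T) = 12269 + 32.4×4.19×(T − 0)
1407.002(75.6 − T) = 12269 + 135.756 T
106369 − 12269 = 1542.758 T
T = 94100 / 1542.758 = 60.99 °C

T_f = 61.0 °C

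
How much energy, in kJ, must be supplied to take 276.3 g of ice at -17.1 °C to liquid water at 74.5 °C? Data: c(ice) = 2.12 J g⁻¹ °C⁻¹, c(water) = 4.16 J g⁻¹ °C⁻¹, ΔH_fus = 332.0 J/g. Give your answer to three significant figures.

q1 (heat ice -17.1→0.0 °C): 276.3 × 2.12 × 17.1 = 10016 J
q2 (melt at 0 °C): 276.3 × 332.0 = 91732 J
q3 (heat water 0.0→74.5 °C): 276.3 × 4.16 × 74.5 = 85631 J
Total: 10016 + 91732 + 85631 = 187379 J = 187 kJ

q = 187 kJ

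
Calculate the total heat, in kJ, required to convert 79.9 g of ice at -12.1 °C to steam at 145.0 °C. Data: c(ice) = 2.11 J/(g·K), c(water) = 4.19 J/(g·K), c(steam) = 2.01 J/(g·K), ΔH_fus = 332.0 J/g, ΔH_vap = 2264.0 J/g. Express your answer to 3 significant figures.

q = 250 kJ

q1 (heat ice -12.1→0.0 °C): 79.9 × 2.11 × 12.1 = 2040 J
q2 (melt at 0 °C): 79.9 × 332.0 = 26527 J
q3 (heat water 0.0→100.0 °C): 79.9 × 4.19 × 100.0 = 33478 J
q4 (vaporize at 100 °C): 79.9 × 2264.0 = 180894 J
q5 (heat steam 100.0→145.0 °C): 79.9 × 2.01 × 45.0 = 7227 J
Total: 2040 + 26527 + 33478 + 180894 + 7227 = 250166 J = 250 kJ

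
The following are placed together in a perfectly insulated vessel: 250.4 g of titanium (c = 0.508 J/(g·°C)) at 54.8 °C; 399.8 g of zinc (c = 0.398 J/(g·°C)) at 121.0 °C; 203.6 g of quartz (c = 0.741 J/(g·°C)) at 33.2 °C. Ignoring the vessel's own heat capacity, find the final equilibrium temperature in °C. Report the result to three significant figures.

Σ mᵢcᵢ(T − Tᵢ) = 0  ⇒  T = Σ mᵢcᵢTᵢ / Σ mᵢcᵢ
Σ mᵢcᵢ = 250.4×0.508 + 399.8×0.398 + 203.6×0.741 = 437.1912
Σ mᵢcᵢTᵢ = 127.2032×54.8 + 159.1204×121.0 + 150.8676×33.2 = 31233
T = 31233 / 437.1912 = 71.44 °C

T_f = 71.4 °C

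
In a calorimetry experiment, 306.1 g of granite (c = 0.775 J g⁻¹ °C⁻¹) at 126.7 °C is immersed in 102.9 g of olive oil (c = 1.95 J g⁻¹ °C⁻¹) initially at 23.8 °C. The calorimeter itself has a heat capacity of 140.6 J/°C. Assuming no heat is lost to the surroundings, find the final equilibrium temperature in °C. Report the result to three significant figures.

Heat lost by granite = heat gained by olive oil + calorimeter.
(306.1)(0.775)(126.7 − T) = [(102.9)(1.95) + 140.6](T − 23.8)
237.2275 (126.7 − T) = 341.255 (T − 23.8)
30057 − 237.2275 T = 341.255 T − 8121.9
38178.9 = 578.4825 T
T = 66.00 °C

T_f = 66.0 °C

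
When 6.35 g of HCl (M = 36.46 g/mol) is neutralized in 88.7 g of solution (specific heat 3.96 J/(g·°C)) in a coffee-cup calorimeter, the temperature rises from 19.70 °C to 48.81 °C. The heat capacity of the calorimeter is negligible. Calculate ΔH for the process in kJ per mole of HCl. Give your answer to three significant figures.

|ΔT| = |48.81 − 19.70| = 29.11 °C
|q_surr| = (88.7 × 3.96) × 29.11 = 351.252 × 29.11 = 10220 J
n(HCl) = 6.35 / 36.46 = 0.1742 mol
Temperature rose, so q_rxn = −|q_surr| = -10.22 kJ
ΔH = q_rxn / n = -58.67 kJ/mol

ΔH = -58.7 kJ/mol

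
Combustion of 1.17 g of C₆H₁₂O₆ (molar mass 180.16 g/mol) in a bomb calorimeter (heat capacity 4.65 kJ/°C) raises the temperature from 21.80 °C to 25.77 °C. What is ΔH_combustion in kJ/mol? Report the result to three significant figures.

ΔT = 25.77 − 21.80 = 3.97 °C
q_cal = C_cal × ΔT = 4.65 × 3.97 = 18.4605 kJ
n = 1.17 / 180.16 = 0.006494 mol
q_rxn = −q_cal = -18.4605 kJ
ΔH = -18.4605 / 0.006494 = -2843 kJ/mol

ΔH = -2840 kJ/mol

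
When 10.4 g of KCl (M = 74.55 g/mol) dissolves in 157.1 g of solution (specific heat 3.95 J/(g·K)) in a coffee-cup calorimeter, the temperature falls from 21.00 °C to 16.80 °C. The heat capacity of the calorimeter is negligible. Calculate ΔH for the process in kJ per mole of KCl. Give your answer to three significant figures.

|ΔT| = |16.80 − 21.00| = 4.20 °C
|q_surr| = (157.1 × 3.95) × 4.20 = 620.545 × 4.20 = 2606 J
n(KCl) = 10.4 / 74.55 = 0.1395 mol
Temperature fell, so q_rxn = +|q_surr| = 2.606 kJ
ΔH = q_rxn / n = 18.68 kJ/mol

ΔH = 18.7 kJ/mol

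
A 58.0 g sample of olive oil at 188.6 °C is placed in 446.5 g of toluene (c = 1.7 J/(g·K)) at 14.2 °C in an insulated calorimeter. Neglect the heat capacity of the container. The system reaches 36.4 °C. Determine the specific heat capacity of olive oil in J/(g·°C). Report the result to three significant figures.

c = 1.91 J/(g·°C)

q_gained = (446.5 × 1.7) × (36.4 − 14.2) = 16850 J
q_lost = 58.0 × c × (188.6 − 36.4) = 8827.6 c
Set equal: c = 16850 / 8827.6 = 1.91 J/(g·°C)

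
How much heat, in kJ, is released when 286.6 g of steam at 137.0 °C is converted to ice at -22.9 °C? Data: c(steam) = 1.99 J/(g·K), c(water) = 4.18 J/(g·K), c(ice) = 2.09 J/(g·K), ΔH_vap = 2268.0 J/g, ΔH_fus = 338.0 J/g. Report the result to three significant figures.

q = 901 kJ

q1 (cool steam 137.0→100 °C): 286.6 × 1.99 × 37.0 = 21102 J
q2 (condense at 100 °C): 286.6 × 2268.0 = 650009 J
q3 (cool water 100→0 °C): 286.6 × 4.18 × 100.0 = 119799 J
q4 (freeze at 0 °C): 286.6 × 338.0 = 96871 J
q5 (cool ice 0→-22.9 °C): 286.6 × 2.09 × 22.9 = 13717 J
Total: 21102 + 650009 + 119799 + 96871 + 13717 = 901498 J = 901 kJ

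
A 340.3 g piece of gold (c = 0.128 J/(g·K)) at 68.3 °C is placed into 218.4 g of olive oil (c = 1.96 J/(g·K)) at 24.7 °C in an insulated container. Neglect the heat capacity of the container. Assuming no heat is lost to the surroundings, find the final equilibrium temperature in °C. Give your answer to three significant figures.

Heat lost by gold = heat gained by olive oil.
(340.3)(0.128)(68.3 − T) = (218.4)(1.96)(T − 24.7)
43.5584 (68.3 − T) = 428.064 (T − 24.7)
2975.0 − 43.5584 T = 428.064 T − 10573
13548.0 = 471.6224 T
T = 28.73 °C

T_f = 28.7 °C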